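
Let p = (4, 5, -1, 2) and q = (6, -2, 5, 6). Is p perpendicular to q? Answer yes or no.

no

p · q = 4·6 + 5·(-2) + (-1)·5 + 2·6 = 24 - 10 - 5 + 12 = 21
Nonzero, so the vectors are not orthogonal.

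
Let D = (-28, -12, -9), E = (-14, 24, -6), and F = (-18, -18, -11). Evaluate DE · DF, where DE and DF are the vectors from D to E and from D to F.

DE = E − D = (14, 36, 3)
DF = F − D = (10, -6, -2)
DE · DF = 14·10 + 36·(-6) + 3·(-2) = 140 - 216 - 6 = -82

-82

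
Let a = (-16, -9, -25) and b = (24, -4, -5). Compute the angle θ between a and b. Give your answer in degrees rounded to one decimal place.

a · b = (-16)·24 + (-9)·(-4) + (-25)·(-5) = -384 + 36 + 125 = -223
|a|² = 256 + 81 + 625 = 962,  |a| = √962 ≈ 31.016125
|b|² = 576 + 16 + 25 = 617,  |b| = √617 ≈ 24.839485
cos θ = -223 / (31.016125 · 24.839485) ≈ -0.28945
θ = arccos(-0.28945) ≈ 106.8°

106.8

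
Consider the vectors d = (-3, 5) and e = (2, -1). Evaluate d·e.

d · e = (-3)·2 + 5·(-1) = -6 - 5 = -11

-11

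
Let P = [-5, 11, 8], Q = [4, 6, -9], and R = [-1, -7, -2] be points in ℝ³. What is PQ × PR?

PQ = (9, -5, -17)
PR = (4, -18, -10)
i: (-5)·(-10) - (-17)·(-18) = 50 - 306 = -256
j: (-17)·4 - 9·(-10) = -68 - (-90) = 22
k: 9·(-18) - (-5)·4 = -162 - (-20) = -142
PQ × PR = (-256, 22, -142)

(-256, 22, -142)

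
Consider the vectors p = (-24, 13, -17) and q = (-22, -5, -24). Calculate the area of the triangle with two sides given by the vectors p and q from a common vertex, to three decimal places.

301.351

i: 13·(-24) - (-17)·(-5) = -312 - 85 = -397
j: (-17)·(-22) - (-24)·(-24) = 374 - 576 = -202
k: (-24)·(-5) - 13·(-22) = 120 - (-286) = 406
p × q = (-397, -202, 406)
|p × q| = √((-397)² + (-202)² + 406²) = √363249 ≈ 602.7014
area = ½ · 602.7014 ≈ 301.351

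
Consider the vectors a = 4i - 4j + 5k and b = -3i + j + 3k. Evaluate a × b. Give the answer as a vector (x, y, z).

(-17, -27, -8)

i: (-4)·3 - 5·1 = -12 - 5 = -17
j: 5·(-3) - 4·3 = -15 - 12 = -27
k: 4·1 - (-4)·(-3) = 4 - 12 = -8
a × b = (-17, -27, -8)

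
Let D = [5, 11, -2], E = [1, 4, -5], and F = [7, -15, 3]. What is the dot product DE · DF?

DE = E − D = (-4, -7, -3)
DF = F − D = (2, -26, 5)
DE · DF = (-4)·2 + (-7)·(-26) + (-3)·5 = -8 + 182 - 15 = 159

159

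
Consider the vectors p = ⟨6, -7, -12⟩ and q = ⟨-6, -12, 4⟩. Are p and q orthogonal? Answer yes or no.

p · q = 6·(-6) + (-7)·(-12) + (-12)·4 = -36 + 84 - 48 = 0
Zero, so the vectors are orthogonal.

yes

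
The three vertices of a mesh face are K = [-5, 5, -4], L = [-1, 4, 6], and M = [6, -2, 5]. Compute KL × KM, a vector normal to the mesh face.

(61, 74, -17)

KL = (4, -1, 10)
KM = (11, -7, 9)
i: (-1)·9 - 10·(-7) = -9 - (-70) = 61
j: 10·11 - 4·9 = 110 - 36 = 74
k: 4·(-7) - (-1)·11 = -28 - (-11) = -17
KL × KM = (61, 74, -17)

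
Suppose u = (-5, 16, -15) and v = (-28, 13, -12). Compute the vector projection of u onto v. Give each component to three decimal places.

(-13.477, 6.257, -5.776)

u · v = (-5)·(-28) + 16·13 + (-15)·(-12) = 140 + 208 + 180 = 528
|v|² = 784 + 169 + 144 = 1097
proj_v u = (528/1097) · (-28, 13, -12) ≈ (-13.477, 6.257, -5.776)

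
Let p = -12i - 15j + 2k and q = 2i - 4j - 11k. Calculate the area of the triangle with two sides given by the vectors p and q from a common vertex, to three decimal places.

114.452

i: (-15)·(-11) - 2·(-4) = 165 - (-8) = 173
j: 2·2 - (-12)·(-11) = 4 - 132 = -128
k: (-12)·(-4) - (-15)·2 = 48 - (-30) = 78
p × q = (173, -128, 78)
|p × q| = √(173² + (-128)² + 78²) = √52397 ≈ 228.9039
area = ½ · 228.9039 ≈ 114.452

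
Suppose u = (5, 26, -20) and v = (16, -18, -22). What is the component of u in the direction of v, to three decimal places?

u · v = 5·16 + 26·(-18) + (-20)·(-22) = 80 - 468 + 440 = 52
|v| = √(256 + 324 + 484) = √1064 ≈ 32.6190
comp_v u = 52 / √1064 ≈ 1.594

1.594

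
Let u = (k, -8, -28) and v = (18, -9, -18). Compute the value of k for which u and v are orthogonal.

u · v = k·18 + (-8)·(-9) + (-28)·(-18) = 576 + 18k
Set equal to 0: 18k = -576, so k = -32.

-32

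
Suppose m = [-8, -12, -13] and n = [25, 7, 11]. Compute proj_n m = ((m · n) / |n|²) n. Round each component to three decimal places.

m · n = (-8)·25 + (-12)·7 + (-13)·11 = -200 - 84 - 143 = -427
|n|² = 625 + 49 + 121 = 795
proj_n m = (-427/795) · (25, 7, 11) ≈ (-13.428, -3.760, -5.908)

(-13.428, -3.760, -5.908)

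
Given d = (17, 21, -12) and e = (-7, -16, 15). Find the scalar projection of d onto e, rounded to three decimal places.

d · e = 17·(-7) + 21·(-16) + (-12)·15 = -119 - 336 - 180 = -635
|e| = √(49 + 256 + 225) = √530 ≈ 23.0217
comp_e d = -635 / √530 ≈ -27.583

-27.583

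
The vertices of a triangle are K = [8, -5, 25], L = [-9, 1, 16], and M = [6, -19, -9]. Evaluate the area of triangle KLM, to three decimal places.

KL = (-17, 6, -9),  KM = (-2, -14, -34)
i: 6·(-34) - (-9)·(-14) = -204 - 126 = -330
j: (-9)·(-2) - (-17)·(-34) = 18 - 578 = -560
k: (-17)·(-14) - 6·(-2) = 238 - (-12) = 250
KL × KM = (-330, -560, 250)
|KL × KM| = √485000 ≈ 696.4194
area = ½ · 696.4194 ≈ 348.210

348.210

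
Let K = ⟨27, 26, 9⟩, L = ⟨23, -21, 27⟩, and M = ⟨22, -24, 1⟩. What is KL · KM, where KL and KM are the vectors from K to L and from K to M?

KL = L − K = (-4, -47, 18)
KM = M − K = (-5, -50, -8)
KL · KM = (-4)·(-5) + (-47)·(-50) + 18·(-8) = 20 + 2350 - 144 = 2226

2226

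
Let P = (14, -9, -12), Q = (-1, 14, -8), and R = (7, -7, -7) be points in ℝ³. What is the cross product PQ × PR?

PQ = (-15, 23, 4)
PR = (-7, 2, 5)
i: 23·5 - 4·2 = 115 - 8 = 107
j: 4·(-7) - (-15)·5 = -28 - (-75) = 47
k: (-15)·2 - 23·(-7) = -30 - (-161) = 131
PQ × PR = (107, 47, 131)

(107, 47, 131)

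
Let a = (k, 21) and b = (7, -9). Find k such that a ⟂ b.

27

a · b = k·7 + 21·(-9) = -189 + 7k
Set equal to 0: 7k = 189, so k = 27.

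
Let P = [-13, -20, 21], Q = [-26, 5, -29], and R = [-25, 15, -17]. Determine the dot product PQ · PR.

PQ = Q − P = (-13, 25, -50)
PR = R − P = (-12, 35, -38)
PQ · PR = (-13)·(-12) + 25·35 + (-50)·(-38) = 156 + 875 + 1900 = 2931

2931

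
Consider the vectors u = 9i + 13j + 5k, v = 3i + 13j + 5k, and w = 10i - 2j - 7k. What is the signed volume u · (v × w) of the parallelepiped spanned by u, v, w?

v × w:
i: 13·(-7) - 5·(-2) = -91 - (-10) = -81
j: 5·10 - 3·(-7) = 50 - (-21) = 71
k: 3·(-2) - 13·10 = -6 - 130 = -136
v × w = (-81, 71, -136)
u · (v × w) = 9·(-81) + 13·71 + 5·(-136) = -729 + 923 - 680 = -486

-486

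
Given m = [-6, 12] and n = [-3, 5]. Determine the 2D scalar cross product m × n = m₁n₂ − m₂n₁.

(-6)·5 - 12·(-3) = -30 - (-36) = 6

6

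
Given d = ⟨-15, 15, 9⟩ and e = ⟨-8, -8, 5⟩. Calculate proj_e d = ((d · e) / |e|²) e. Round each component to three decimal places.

d · e = (-15)·(-8) + 15·(-8) + 9·5 = 120 - 120 + 45 = 45
|e|² = 64 + 64 + 25 = 153
proj_e d = (45/153) · (-8, -8, 5) ≈ (-2.353, -2.353, 1.471)

(-2.353, -2.353, 1.471)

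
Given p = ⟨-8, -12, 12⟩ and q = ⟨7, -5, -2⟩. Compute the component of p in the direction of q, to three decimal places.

-2.265

p · q = (-8)·7 + (-12)·(-5) + 12·(-2) = -56 + 60 - 24 = -20
|q| = √(49 + 25 + 4) = √78 ≈ 8.8318
comp_q p = -20 / √78 ≈ -2.265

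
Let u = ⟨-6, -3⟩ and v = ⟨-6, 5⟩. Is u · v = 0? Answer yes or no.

u · v = (-6)·(-6) + (-3)·5 = 36 - 15 = 21
Nonzero, so the vectors are not orthogonal.

no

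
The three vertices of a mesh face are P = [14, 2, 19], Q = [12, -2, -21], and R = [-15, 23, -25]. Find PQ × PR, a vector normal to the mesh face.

(1016, 1072, -158)

PQ = (-2, -4, -40)
PR = (-29, 21, -44)
i: (-4)·(-44) - (-40)·21 = 176 - (-840) = 1016
j: (-40)·(-29) - (-2)·(-44) = 1160 - 88 = 1072
k: (-2)·21 - (-4)·(-29) = -42 - 116 = -158
PQ × PR = (1016, 1072, -158)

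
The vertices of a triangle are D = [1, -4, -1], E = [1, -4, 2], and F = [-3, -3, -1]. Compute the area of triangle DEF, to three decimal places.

6.185

DE = (0, 0, 3),  DF = (-4, 1, 0)
i: 0·0 - 3·1 = 0 - 3 = -3
j: 3·(-4) - 0·0 = -12 - 0 = -12
k: 0·1 - 0·(-4) = 0 - 0 = 0
DE × DF = (-3, -12, 0)
|DE × DF| = √153 ≈ 12.3693
area = ½ · 12.3693 ≈ 6.185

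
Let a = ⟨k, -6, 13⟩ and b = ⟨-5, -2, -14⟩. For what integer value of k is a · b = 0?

a · b = k·(-5) + (-6)·(-2) + 13·(-14) = -170 - 5k
Set equal to 0: -5k = 170, so k = -34.

-34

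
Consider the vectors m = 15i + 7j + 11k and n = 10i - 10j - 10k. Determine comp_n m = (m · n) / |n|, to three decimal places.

m · n = 15·10 + 7·(-10) + 11·(-10) = 150 - 70 - 110 = -30
|n| = √(100 + 100 + 100) = √300 ≈ 17.3205
comp_n m = -30 / √300 ≈ -1.732

-1.732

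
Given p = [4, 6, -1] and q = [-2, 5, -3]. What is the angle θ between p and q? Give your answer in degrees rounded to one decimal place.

56.1

p · q = 4·(-2) + 6·5 + (-1)·(-3) = -8 + 30 + 3 = 25
|p|² = 16 + 36 + 1 = 53,  |p| = √53 ≈ 7.280110
|q|² = 4 + 25 + 9 = 38,  |q| = √38 ≈ 6.164414
cos θ = 25 / (7.280110 · 6.164414) ≈ 0.55707
θ = arccos(0.55707) ≈ 56.1°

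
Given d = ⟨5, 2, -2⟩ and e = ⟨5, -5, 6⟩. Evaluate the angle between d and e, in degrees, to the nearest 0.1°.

d · e = 5·5 + 2·(-5) + (-2)·6 = 25 - 10 - 12 = 3
|d|² = 25 + 4 + 4 = 33,  |d| = √33 ≈ 5.744563
|e|² = 25 + 25 + 36 = 86,  |e| = √86 ≈ 9.273618
cos θ = 3 / (5.744563 · 9.273618) ≈ 0.05631
θ = arccos(0.05631) ≈ 86.8°

86.8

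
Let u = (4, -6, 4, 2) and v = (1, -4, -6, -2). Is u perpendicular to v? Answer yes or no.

u · v = 4·1 + (-6)·(-4) + 4·(-6) + 2·(-2) = 4 + 24 - 24 - 4 = 0
Zero, so the vectors are orthogonal.

yes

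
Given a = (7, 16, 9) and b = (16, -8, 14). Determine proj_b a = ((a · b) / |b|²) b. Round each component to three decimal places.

a · b = 7·16 + 16·(-8) + 9·14 = 112 - 128 + 126 = 110
|b|² = 256 + 64 + 196 = 516
proj_b a = (110/516) · (16, -8, 14) ≈ (3.411, -1.705, 2.984)

(3.411, -1.705, 2.984)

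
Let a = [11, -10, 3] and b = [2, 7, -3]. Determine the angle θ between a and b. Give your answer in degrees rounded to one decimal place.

118.5

a · b = 11·2 + (-10)·7 + 3·(-3) = 22 - 70 - 9 = -57
|a|² = 121 + 100 + 9 = 230,  |a| = √230 ≈ 15.165751
|b|² = 4 + 49 + 9 = 62,  |b| = √62 ≈ 7.874008
cos θ = -57 / (15.165751 · 7.874008) ≈ -0.47733
θ = arccos(-0.47733) ≈ 118.5°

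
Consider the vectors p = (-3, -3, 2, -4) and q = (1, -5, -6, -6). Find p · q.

24

p · q = (-3)·1 + (-3)·(-5) + 2·(-6) + (-4)·(-6) = -3 + 15 - 12 + 24 = 24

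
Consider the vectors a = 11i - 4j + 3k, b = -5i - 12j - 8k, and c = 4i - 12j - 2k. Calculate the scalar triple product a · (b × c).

-300

b × c:
i: (-12)·(-2) - (-8)·(-12) = 24 - 96 = -72
j: (-8)·4 - (-5)·(-2) = -32 - 10 = -42
k: (-5)·(-12) - (-12)·4 = 60 - (-48) = 108
b × c = (-72, -42, 108)
a · (b × c) = 11·(-72) + (-4)·(-42) + 3·108 = -792 + 168 + 324 = -300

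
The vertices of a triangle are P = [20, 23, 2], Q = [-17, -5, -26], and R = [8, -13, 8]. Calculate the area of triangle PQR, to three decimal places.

819.505

PQ = (-37, -28, -28),  PR = (-12, -36, 6)
i: (-28)·6 - (-28)·(-36) = -168 - 1008 = -1176
j: (-28)·(-12) - (-37)·6 = 336 - (-222) = 558
k: (-37)·(-36) - (-28)·(-12) = 1332 - 336 = 996
PQ × PR = (-1176, 558, 996)
|PQ × PR| = √2686356 ≈ 1639.0107
area = ½ · 1639.0107 ≈ 819.505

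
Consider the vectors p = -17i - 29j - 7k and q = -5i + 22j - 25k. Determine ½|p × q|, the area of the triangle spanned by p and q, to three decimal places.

i: (-29)·(-25) - (-7)·22 = 725 - (-154) = 879
j: (-7)·(-5) - (-17)·(-25) = 35 - 425 = -390
k: (-17)·22 - (-29)·(-5) = -374 - 145 = -519
p × q = (879, -390, -519)
|p × q| = √(879² + (-390)² + (-519)²) = √1194102 ≈ 1092.7497
area = ½ · 1092.7497 ≈ 546.375

546.375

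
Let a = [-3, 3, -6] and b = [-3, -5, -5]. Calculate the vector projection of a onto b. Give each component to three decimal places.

(-1.220, -2.034, -2.034)

a · b = (-3)·(-3) + 3·(-5) + (-6)·(-5) = 9 - 15 + 30 = 24
|b|² = 9 + 25 + 25 = 59
proj_b a = (24/59) · (-3, -5, -5) ≈ (-1.220, -2.034, -2.034)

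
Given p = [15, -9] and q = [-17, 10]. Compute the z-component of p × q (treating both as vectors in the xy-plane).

-3

15·10 - (-9)·(-17) = 150 - 153 = -3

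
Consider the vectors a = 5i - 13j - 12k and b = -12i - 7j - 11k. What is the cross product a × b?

i: (-13)·(-11) - (-12)·(-7) = 143 - 84 = 59
j: (-12)·(-12) - 5·(-11) = 144 - (-55) = 199
k: 5·(-7) - (-13)·(-12) = -35 - 156 = -191
a × b = (59, 199, -191)

(59, 199, -191)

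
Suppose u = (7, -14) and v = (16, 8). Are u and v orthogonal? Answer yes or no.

yes

u · v = 7·16 + (-14)·8 = 112 - 112 = 0
Zero, so the vectors are orthogonal.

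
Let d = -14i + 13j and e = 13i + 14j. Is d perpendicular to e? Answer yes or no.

d · e = (-14)·13 + 13·14 = -182 + 182 = 0
Zero, so the vectors are orthogonal.

yes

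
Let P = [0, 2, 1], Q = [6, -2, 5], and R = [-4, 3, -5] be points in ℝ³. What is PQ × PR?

(20, 20, -10)

PQ = (6, -4, 4)
PR = (-4, 1, -6)
i: (-4)·(-6) - 4·1 = 24 - 4 = 20
j: 4·(-4) - 6·(-6) = -16 - (-36) = 20
k: 6·1 - (-4)·(-4) = 6 - 16 = -10
PQ × PR = (20, 20, -10)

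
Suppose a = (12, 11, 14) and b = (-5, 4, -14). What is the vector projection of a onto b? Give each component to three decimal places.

a · b = 12·(-5) + 11·4 + 14·(-14) = -60 + 44 - 196 = -212
|b|² = 25 + 16 + 196 = 237
proj_b a = (-212/237) · (-5, 4, -14) ≈ (4.473, -3.578, 12.523)

(4.473, -3.578, 12.523)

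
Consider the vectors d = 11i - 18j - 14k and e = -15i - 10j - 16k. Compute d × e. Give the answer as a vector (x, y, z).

i: (-18)·(-16) - (-14)·(-10) = 288 - 140 = 148
j: (-14)·(-15) - 11·(-16) = 210 - (-176) = 386
k: 11·(-10) - (-18)·(-15) = -110 - 270 = -380
d × e = (148, 386, -380)

(148, 386, -380)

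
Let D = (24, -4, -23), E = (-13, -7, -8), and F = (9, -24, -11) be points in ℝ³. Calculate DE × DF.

(264, 219, 695)

DE = (-37, -3, 15)
DF = (-15, -20, 12)
i: (-3)·12 - 15·(-20) = -36 - (-300) = 264
j: 15·(-15) - (-37)·12 = -225 - (-444) = 219
k: (-37)·(-20) - (-3)·(-15) = 740 - 45 = 695
DE × DF = (264, 219, 695)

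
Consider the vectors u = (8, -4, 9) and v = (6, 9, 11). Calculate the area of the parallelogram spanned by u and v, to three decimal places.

i: (-4)·11 - 9·9 = -44 - 81 = -125
j: 9·6 - 8·11 = 54 - 88 = -34
k: 8·9 - (-4)·6 = 72 - (-24) = 96
u × v = (-125, -34, 96)
|u × v| = √((-125)² + (-34)² + 96²) = √25997 ≈ 161.2359

161.236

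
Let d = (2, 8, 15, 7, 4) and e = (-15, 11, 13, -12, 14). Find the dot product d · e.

225

d · e = 2·(-15) + 8·11 + 15·13 + 7·(-12) + 4·14 = -30 + 88 + 195 - 84 + 56 = 225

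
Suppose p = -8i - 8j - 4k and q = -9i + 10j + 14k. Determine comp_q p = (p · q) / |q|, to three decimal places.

-3.296

p · q = (-8)·(-9) + (-8)·10 + (-4)·14 = 72 - 80 - 56 = -64
|q| = √(81 + 100 + 196) = √377 ≈ 19.4165
comp_q p = -64 / √377 ≈ -3.296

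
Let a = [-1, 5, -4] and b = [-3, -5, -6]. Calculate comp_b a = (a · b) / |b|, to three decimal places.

a · b = (-1)·(-3) + 5·(-5) + (-4)·(-6) = 3 - 25 + 24 = 2
|b| = √(9 + 25 + 36) = √70 ≈ 8.3666
comp_b a = 2 / √70 ≈ 0.239

0.239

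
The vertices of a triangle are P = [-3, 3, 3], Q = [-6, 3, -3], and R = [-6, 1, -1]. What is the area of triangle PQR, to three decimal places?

7.348

PQ = (-3, 0, -6),  PR = (-3, -2, -4)
i: 0·(-4) - (-6)·(-2) = 0 - 12 = -12
j: (-6)·(-3) - (-3)·(-4) = 18 - 12 = 6
k: (-3)·(-2) - 0·(-3) = 6 - 0 = 6
PQ × PR = (-12, 6, 6)
|PQ × PR| = √216 ≈ 14.6969
area = ½ · 14.6969 ≈ 7.348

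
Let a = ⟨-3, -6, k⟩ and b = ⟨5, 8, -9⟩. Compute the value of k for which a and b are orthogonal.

a · b = (-3)·5 + (-6)·8 + k·(-9) = -63 - 9k
Set equal to 0: -9k = 63, so k = -7.

-7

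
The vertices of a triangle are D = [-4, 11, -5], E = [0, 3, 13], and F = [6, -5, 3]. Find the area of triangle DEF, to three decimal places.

134.477

DE = (4, -8, 18),  DF = (10, -16, 8)
i: (-8)·8 - 18·(-16) = -64 - (-288) = 224
j: 18·10 - 4·8 = 180 - 32 = 148
k: 4·(-16) - (-8)·10 = -64 - (-80) = 16
DE × DF = (224, 148, 16)
|DE × DF| = √72336 ≈ 268.9535
area = ½ · 268.9535 ≈ 134.477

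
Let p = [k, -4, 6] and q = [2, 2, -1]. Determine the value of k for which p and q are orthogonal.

p · q = k·2 + (-4)·2 + 6·(-1) = -14 + 2k
Set equal to 0: 2k = 14, so k = 7.

7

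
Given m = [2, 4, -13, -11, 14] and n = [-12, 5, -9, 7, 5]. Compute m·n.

106

m · n = 2·(-12) + 4·5 + (-13)·(-9) + (-11)·7 + 14·5 = -24 + 20 + 117 - 77 + 70 = 106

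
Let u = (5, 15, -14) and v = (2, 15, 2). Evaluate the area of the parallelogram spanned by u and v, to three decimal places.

i: 15·2 - (-14)·15 = 30 - (-210) = 240
j: (-14)·2 - 5·2 = -28 - 10 = -38
k: 5·15 - 15·2 = 75 - 30 = 45
u × v = (240, -38, 45)
|u × v| = √(240² + (-38)² + 45²) = √61069 ≈ 247.1214

247.121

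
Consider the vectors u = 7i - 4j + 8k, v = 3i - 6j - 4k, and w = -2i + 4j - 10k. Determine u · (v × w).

v × w:
i: (-6)·(-10) - (-4)·4 = 60 - (-16) = 76
j: (-4)·(-2) - 3·(-10) = 8 - (-30) = 38
k: 3·4 - (-6)·(-2) = 12 - 12 = 0
v × w = (76, 38, 0)
u · (v × w) = 7·76 + (-4)·38 + 8·0 = 532 - 152 + 0 = 380

380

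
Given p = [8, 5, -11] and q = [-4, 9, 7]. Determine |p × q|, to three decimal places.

i: 5·7 - (-11)·9 = 35 - (-99) = 134
j: (-11)·(-4) - 8·7 = 44 - 56 = -12
k: 8·9 - 5·(-4) = 72 - (-20) = 92
p × q = (134, -12, 92)
|p × q| = √(134² + (-12)² + 92²) = √26564 ≈ 162.9847

162.985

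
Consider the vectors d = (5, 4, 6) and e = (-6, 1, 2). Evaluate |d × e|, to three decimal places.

i: 4·2 - 6·1 = 8 - 6 = 2
j: 6·(-6) - 5·2 = -36 - 10 = -46
k: 5·1 - 4·(-6) = 5 - (-24) = 29
d × e = (2, -46, 29)
|d × e| = √(2² + (-46)² + 29²) = √2961 ≈ 54.4151

54.415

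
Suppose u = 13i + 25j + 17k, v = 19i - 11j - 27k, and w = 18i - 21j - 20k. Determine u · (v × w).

-10578

v × w:
i: (-11)·(-20) - (-27)·(-21) = 220 - 567 = -347
j: (-27)·18 - 19·(-20) = -486 - (-380) = -106
k: 19·(-21) - (-11)·18 = -399 - (-198) = -201
v × w = (-347, -106, -201)
u · (v × w) = 13·(-347) + 25·(-106) + 17·(-201) = -4511 - 2650 - 3417 = -10578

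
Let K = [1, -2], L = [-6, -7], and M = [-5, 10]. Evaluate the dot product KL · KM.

-18

KL = L − K = (-7, -5)
KM = M − K = (-6, 12)
KL · KM = (-7)·(-6) + (-5)·12 = 42 - 60 = -18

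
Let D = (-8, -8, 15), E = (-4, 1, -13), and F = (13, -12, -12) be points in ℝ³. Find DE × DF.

DE = (4, 9, -28)
DF = (21, -4, -27)
i: 9·(-27) - (-28)·(-4) = -243 - 112 = -355
j: (-28)·21 - 4·(-27) = -588 - (-108) = -480
k: 4·(-4) - 9·21 = -16 - 189 = -205
DE × DF = (-355, -480, -205)

(-355, -480, -205)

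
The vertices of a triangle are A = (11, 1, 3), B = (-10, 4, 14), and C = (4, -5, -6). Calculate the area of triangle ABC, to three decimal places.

AB = (-21, 3, 11),  AC = (-7, -6, -9)
i: 3·(-9) - 11·(-6) = -27 - (-66) = 39
j: 11·(-7) - (-21)·(-9) = -77 - 189 = -266
k: (-21)·(-6) - 3·(-7) = 126 - (-21) = 147
AB × AC = (39, -266, 147)
|AB × AC| = √93886 ≈ 306.4082
area = ½ · 306.4082 ≈ 153.204

153.204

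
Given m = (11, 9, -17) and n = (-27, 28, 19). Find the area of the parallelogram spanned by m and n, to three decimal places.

i: 9·19 - (-17)·28 = 171 - (-476) = 647
j: (-17)·(-27) - 11·19 = 459 - 209 = 250
k: 11·28 - 9·(-27) = 308 - (-243) = 551
m × n = (647, 250, 551)
|m × n| = √(647² + 250² + 551²) = √784710 ≈ 885.8386

885.839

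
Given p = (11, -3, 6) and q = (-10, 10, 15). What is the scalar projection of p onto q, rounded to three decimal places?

p · q = 11·(-10) + (-3)·10 + 6·15 = -110 - 30 + 90 = -50
|q| = √(100 + 100 + 225) = √425 ≈ 20.6155
comp_q p = -50 / √425 ≈ -2.425

-2.425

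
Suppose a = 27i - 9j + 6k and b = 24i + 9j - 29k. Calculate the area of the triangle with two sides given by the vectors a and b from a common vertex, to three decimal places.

527.461

i: (-9)·(-29) - 6·9 = 261 - 54 = 207
j: 6·24 - 27·(-29) = 144 - (-783) = 927
k: 27·9 - (-9)·24 = 243 - (-216) = 459
a × b = (207, 927, 459)
|a × b| = √(207² + 927² + 459²) = √1112859 ≈ 1054.9213
area = ½ · 1054.9213 ≈ 527.461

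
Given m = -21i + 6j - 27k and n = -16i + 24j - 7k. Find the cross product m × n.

i: 6·(-7) - (-27)·24 = -42 - (-648) = 606
j: (-27)·(-16) - (-21)·(-7) = 432 - 147 = 285
k: (-21)·24 - 6·(-16) = -504 - (-96) = -408
m × n = (606, 285, -408)

(606, 285, -408)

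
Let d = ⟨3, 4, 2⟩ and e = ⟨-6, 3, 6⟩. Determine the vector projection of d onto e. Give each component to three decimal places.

d · e = 3·(-6) + 4·3 + 2·6 = -18 + 12 + 12 = 6
|e|² = 36 + 9 + 36 = 81
proj_e d = (6/81) · (-6, 3, 6) ≈ (-0.444, 0.222, 0.444)

(-0.444, 0.222, 0.444)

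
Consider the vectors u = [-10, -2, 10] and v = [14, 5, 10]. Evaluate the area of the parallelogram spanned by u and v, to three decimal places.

250.966

i: (-2)·10 - 10·5 = -20 - 50 = -70
j: 10·14 - (-10)·10 = 140 - (-100) = 240
k: (-10)·5 - (-2)·14 = -50 - (-28) = -22
u × v = (-70, 240, -22)
|u × v| = √((-70)² + 240² + (-22)²) = √62984 ≈ 250.9661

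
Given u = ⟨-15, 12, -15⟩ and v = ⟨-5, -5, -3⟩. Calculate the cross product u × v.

i: 12·(-3) - (-15)·(-5) = -36 - 75 = -111
j: (-15)·(-5) - (-15)·(-3) = 75 - 45 = 30
k: (-15)·(-5) - 12·(-5) = 75 - (-60) = 135
u × v = (-111, 30, 135)

(-111, 30, 135)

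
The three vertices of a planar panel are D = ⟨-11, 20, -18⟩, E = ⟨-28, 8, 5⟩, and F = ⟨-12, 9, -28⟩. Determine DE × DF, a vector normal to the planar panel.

(373, -193, 175)

DE = (-17, -12, 23)
DF = (-1, -11, -10)
i: (-12)·(-10) - 23·(-11) = 120 - (-253) = 373
j: 23·(-1) - (-17)·(-10) = -23 - 170 = -193
k: (-17)·(-11) - (-12)·(-1) = 187 - 12 = 175
DE × DF = (373, -193, 175)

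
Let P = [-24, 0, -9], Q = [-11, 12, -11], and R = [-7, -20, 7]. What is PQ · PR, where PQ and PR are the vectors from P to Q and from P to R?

-51

PQ = Q − P = (13, 12, -2)
PR = R − P = (17, -20, 16)
PQ · PR = 13·17 + 12·(-20) + (-2)·16 = 221 - 240 - 32 = -51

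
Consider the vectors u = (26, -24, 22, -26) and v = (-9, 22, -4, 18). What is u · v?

u · v = 26·(-9) + (-24)·22 + 22·(-4) + (-26)·18 = -234 - 528 - 88 - 468 = -1318

-1318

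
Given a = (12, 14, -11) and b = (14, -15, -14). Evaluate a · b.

a · b = 12·14 + 14·(-15) + (-11)·(-14) = 168 - 210 + 154 = 112

112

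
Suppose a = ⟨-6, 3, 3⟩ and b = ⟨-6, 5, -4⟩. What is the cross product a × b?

i: 3·(-4) - 3·5 = -12 - 15 = -27
j: 3·(-6) - (-6)·(-4) = -18 - 24 = -42
k: (-6)·5 - 3·(-6) = -30 - (-18) = -12
a × b = (-27, -42, -12)

(-27, -42, -12)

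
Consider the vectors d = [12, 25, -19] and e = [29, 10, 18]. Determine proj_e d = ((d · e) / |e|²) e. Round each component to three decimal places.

(5.869, 2.024, 3.643)

d · e = 12·29 + 25·10 + (-19)·18 = 348 + 250 - 342 = 256
|e|² = 841 + 100 + 324 = 1265
proj_e d = (256/1265) · (29, 10, 18) ≈ (5.869, 2.024, 3.643)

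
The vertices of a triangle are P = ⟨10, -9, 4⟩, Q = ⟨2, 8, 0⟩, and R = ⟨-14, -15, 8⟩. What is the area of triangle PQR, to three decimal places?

PQ = (-8, 17, -4),  PR = (-24, -6, 4)
i: 17·4 - (-4)·(-6) = 68 - 24 = 44
j: (-4)·(-24) - (-8)·4 = 96 - (-32) = 128
k: (-8)·(-6) - 17·(-24) = 48 - (-408) = 456
PQ × PR = (44, 128, 456)
|PQ × PR| = √226256 ≈ 475.6637
area = ½ · 475.6637 ≈ 237.832

237.832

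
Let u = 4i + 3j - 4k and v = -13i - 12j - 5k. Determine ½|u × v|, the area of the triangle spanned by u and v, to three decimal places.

48.047

i: 3·(-5) - (-4)·(-12) = -15 - 48 = -63
j: (-4)·(-13) - 4·(-5) = 52 - (-20) = 72
k: 4·(-12) - 3·(-13) = -48 - (-39) = -9
u × v = (-63, 72, -9)
|u × v| = √((-63)² + 72² + (-9)²) = √9234 ≈ 96.0937
area = ½ · 96.0937 ≈ 48.047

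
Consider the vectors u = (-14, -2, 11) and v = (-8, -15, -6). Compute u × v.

i: (-2)·(-6) - 11·(-15) = 12 - (-165) = 177
j: 11·(-8) - (-14)·(-6) = -88 - 84 = -172
k: (-14)·(-15) - (-2)·(-8) = 210 - 16 = 194
u × v = (177, -172, 194)

(177, -172, 194)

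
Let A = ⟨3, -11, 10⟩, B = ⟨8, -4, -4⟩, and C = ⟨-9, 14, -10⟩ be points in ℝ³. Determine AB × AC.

AB = (5, 7, -14)
AC = (-12, 25, -20)
i: 7·(-20) - (-14)·25 = -140 - (-350) = 210
j: (-14)·(-12) - 5·(-20) = 168 - (-100) = 268
k: 5·25 - 7·(-12) = 125 - (-84) = 209
AB × AC = (210, 268, 209)

(210, 268, 209)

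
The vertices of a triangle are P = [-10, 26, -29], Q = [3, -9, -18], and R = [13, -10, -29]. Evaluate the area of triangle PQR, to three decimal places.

289.134

PQ = (13, -35, 11),  PR = (23, -36, 0)
i: (-35)·0 - 11·(-36) = 0 - (-396) = 396
j: 11·23 - 13·0 = 253 - 0 = 253
k: 13·(-36) - (-35)·23 = -468 - (-805) = 337
PQ × PR = (396, 253, 337)
|PQ × PR| = √334394 ≈ 578.2681
area = ½ · 578.2681 ≈ 289.134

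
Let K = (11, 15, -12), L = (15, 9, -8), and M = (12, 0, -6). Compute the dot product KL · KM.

118

KL = L − K = (4, -6, 4)
KM = M − K = (1, -15, 6)
KL · KM = 4·1 + (-6)·(-15) + 4·6 = 4 + 90 + 24 = 118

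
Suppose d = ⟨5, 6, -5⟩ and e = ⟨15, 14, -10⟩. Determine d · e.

209

d · e = 5·15 + 6·14 + (-5)·(-10) = 75 + 84 + 50 = 209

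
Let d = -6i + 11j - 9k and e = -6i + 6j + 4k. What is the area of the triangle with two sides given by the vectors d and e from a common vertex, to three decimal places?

i: 11·4 - (-9)·6 = 44 - (-54) = 98
j: (-9)·(-6) - (-6)·4 = 54 - (-24) = 78
k: (-6)·6 - 11·(-6) = -36 - (-66) = 30
d × e = (98, 78, 30)
|d × e| = √(98² + 78² + 30²) = √16588 ≈ 128.7944
area = ½ · 128.7944 ≈ 64.397

64.397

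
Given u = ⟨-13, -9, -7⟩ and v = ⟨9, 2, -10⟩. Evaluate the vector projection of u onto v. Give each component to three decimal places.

(-3.162, -0.703, 3.514)

u · v = (-13)·9 + (-9)·2 + (-7)·(-10) = -117 - 18 + 70 = -65
|v|² = 81 + 4 + 100 = 185
proj_v u = (-65/185) · (9, 2, -10) ≈ (-3.162, -0.703, 3.514)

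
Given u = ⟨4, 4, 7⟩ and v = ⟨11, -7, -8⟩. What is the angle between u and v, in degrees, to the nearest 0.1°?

u · v = 4·11 + 4·(-7) + 7·(-8) = 44 - 28 - 56 = -40
|u|² = 16 + 16 + 49 = 81,  |u| = √81 ≈ 9.000000
|v|² = 121 + 49 + 64 = 234,  |v| = √234 ≈ 15.297059
cos θ = -40 / (9.000000 · 15.297059) ≈ -0.29054
θ = arccos(-0.29054) ≈ 106.9°

106.9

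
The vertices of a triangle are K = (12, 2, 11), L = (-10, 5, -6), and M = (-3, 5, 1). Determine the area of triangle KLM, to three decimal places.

22.951

KL = (-22, 3, -17),  KM = (-15, 3, -10)
i: 3·(-10) - (-17)·3 = -30 - (-51) = 21
j: (-17)·(-15) - (-22)·(-10) = 255 - 220 = 35
k: (-22)·3 - 3·(-15) = -66 - (-45) = -21
KL × KM = (21, 35, -21)
|KL × KM| = √2107 ≈ 45.9021
area = ½ · 45.9021 ≈ 22.951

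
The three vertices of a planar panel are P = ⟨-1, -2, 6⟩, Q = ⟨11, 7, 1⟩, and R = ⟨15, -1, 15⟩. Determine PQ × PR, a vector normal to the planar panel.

(86, -188, -132)

PQ = (12, 9, -5)
PR = (16, 1, 9)
i: 9·9 - (-5)·1 = 81 - (-5) = 86
j: (-5)·16 - 12·9 = -80 - 108 = -188
k: 12·1 - 9·16 = 12 - 144 = -132
PQ × PR = (86, -188, -132)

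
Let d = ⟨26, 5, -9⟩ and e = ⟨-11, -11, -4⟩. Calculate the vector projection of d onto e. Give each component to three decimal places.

(13.004, 13.004, 4.729)

d · e = 26·(-11) + 5·(-11) + (-9)·(-4) = -286 - 55 + 36 = -305
|e|² = 121 + 121 + 16 = 258
proj_e d = (-305/258) · (-11, -11, -4) ≈ (13.004, 13.004, 4.729)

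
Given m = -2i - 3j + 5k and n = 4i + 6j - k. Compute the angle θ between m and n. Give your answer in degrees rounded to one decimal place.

m · n = (-2)·4 + (-3)·6 + 5·(-1) = -8 - 18 - 5 = -31
|m|² = 4 + 9 + 25 = 38,  |m| = √38 ≈ 6.164414
|n|² = 16 + 36 + 1 = 53,  |n| = √53 ≈ 7.280110
cos θ = -31 / (6.164414 · 7.280110) ≈ -0.69077
θ = arccos(-0.69077) ≈ 133.7°

133.7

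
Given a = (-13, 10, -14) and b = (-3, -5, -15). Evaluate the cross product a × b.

(-220, -153, 95)

i: 10·(-15) - (-14)·(-5) = -150 - 70 = -220
j: (-14)·(-3) - (-13)·(-15) = 42 - 195 = -153
k: (-13)·(-5) - 10·(-3) = 65 - (-30) = 95
a × b = (-220, -153, 95)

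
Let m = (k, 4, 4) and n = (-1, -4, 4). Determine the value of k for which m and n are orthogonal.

0

m · n = k·(-1) + 4·(-4) + 4·4 = 0 - 1k
Set equal to 0: -1k = 0, so k = 0.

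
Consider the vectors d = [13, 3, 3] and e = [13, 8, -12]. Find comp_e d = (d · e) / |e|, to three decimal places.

d · e = 13·13 + 3·8 + 3·(-12) = 169 + 24 - 36 = 157
|e| = √(169 + 64 + 144) = √377 ≈ 19.4165
comp_e d = 157 / √377 ≈ 8.086

8.086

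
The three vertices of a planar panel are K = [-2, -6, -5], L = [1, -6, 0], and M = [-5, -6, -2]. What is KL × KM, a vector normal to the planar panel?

KL = (3, 0, 5)
KM = (-3, 0, 3)
i: 0·3 - 5·0 = 0 - 0 = 0
j: 5·(-3) - 3·3 = -15 - 9 = -24
k: 3·0 - 0·(-3) = 0 - 0 = 0
KL × KM = (0, -24, 0)

(0, -24, 0)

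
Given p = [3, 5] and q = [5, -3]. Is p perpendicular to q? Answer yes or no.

yes

p · q = 3·5 + 5·(-3) = 15 - 15 = 0
Zero, so the vectors are orthogonal.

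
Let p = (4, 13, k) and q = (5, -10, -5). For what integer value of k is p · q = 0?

-22

p · q = 4·5 + 13·(-10) + k·(-5) = -110 - 5k
Set equal to 0: -5k = 110, so k = -22.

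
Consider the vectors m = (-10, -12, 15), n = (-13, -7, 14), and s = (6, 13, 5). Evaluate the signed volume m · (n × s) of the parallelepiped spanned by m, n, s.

n × s:
i: (-7)·5 - 14·13 = -35 - 182 = -217
j: 14·6 - (-13)·5 = 84 - (-65) = 149
k: (-13)·13 - (-7)·6 = -169 - (-42) = -127
n × s = (-217, 149, -127)
m · (n × s) = (-10)·(-217) + (-12)·149 + 15·(-127) = 2170 - 1788 - 1905 = -1523

-1523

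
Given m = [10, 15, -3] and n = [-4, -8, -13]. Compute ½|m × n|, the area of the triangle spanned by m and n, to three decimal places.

130.886

i: 15·(-13) - (-3)·(-8) = -195 - 24 = -219
j: (-3)·(-4) - 10·(-13) = 12 - (-130) = 142
k: 10·(-8) - 15·(-4) = -80 - (-60) = -20
m × n = (-219, 142, -20)
|m × n| = √((-219)² + 142² + (-20)²) = √68525 ≈ 261.7728
area = ½ · 261.7728 ≈ 130.886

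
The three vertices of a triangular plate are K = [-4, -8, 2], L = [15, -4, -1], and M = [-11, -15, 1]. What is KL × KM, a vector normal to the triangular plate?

(-25, 40, -105)

KL = (19, 4, -3)
KM = (-7, -7, -1)
i: 4·(-1) - (-3)·(-7) = -4 - 21 = -25
j: (-3)·(-7) - 19·(-1) = 21 - (-19) = 40
k: 19·(-7) - 4·(-7) = -133 - (-28) = -105
KL × KM = (-25, 40, -105)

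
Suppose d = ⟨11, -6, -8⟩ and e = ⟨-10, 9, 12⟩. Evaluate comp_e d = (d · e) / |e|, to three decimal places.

d · e = 11·(-10) + (-6)·9 + (-8)·12 = -110 - 54 - 96 = -260
|e| = √(100 + 81 + 144) = √325 ≈ 18.0278
comp_e d = -260 / √325 ≈ -14.422

-14.422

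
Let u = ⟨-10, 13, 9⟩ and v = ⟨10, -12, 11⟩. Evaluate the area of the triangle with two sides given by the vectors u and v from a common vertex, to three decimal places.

160.547

i: 13·11 - 9·(-12) = 143 - (-108) = 251
j: 9·10 - (-10)·11 = 90 - (-110) = 200
k: (-10)·(-12) - 13·10 = 120 - 130 = -10
u × v = (251, 200, -10)
|u × v| = √(251² + 200² + (-10)²) = √103101 ≈ 321.0934
area = ½ · 321.0934 ≈ 160.547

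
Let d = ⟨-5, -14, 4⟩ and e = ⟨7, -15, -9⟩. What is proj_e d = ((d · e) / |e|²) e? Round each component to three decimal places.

(2.741, -5.873, -3.524)

d · e = (-5)·7 + (-14)·(-15) + 4·(-9) = -35 + 210 - 36 = 139
|e|² = 49 + 225 + 81 = 355
proj_e d = (139/355) · (7, -15, -9) ≈ (2.741, -5.873, -3.524)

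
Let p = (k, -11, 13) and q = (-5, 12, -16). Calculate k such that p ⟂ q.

p · q = k·(-5) + (-11)·12 + 13·(-16) = -340 - 5k
Set equal to 0: -5k = 340, so k = -68.

-68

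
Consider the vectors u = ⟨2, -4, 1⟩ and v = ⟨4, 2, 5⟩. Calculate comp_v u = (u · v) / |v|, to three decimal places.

u · v = 2·4 + (-4)·2 + 1·5 = 8 - 8 + 5 = 5
|v| = √(16 + 4 + 25) = √45 ≈ 6.7082
comp_v u = 5 / √45 ≈ 0.745

0.745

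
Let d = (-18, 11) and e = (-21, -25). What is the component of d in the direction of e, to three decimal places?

3.155

d · e = (-18)·(-21) + 11·(-25) = 378 - 275 = 103
|e| = √(441 + 625) = √1066 ≈ 32.6497
comp_e d = 103 / √1066 ≈ 3.155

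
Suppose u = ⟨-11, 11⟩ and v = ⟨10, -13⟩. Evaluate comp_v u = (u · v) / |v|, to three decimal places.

-15.426

u · v = (-11)·10 + 11·(-13) = -110 - 143 = -253
|v| = √(100 + 169) = √269 ≈ 16.4012
comp_v u = -253 / √269 ≈ -15.426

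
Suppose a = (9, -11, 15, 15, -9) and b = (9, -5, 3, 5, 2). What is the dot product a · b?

238

a · b = 9·9 + (-11)·(-5) + 15·3 + 15·5 + (-9)·2 = 81 + 55 + 45 + 75 - 18 = 238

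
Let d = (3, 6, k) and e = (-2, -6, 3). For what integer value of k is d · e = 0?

14

d · e = 3·(-2) + 6·(-6) + k·3 = -42 + 3k
Set equal to 0: 3k = 42, so k = 14.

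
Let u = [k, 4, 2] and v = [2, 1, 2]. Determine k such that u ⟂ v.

u · v = k·2 + 4·1 + 2·2 = 8 + 2k
Set equal to 0: 2k = -8, so k = -4.

-4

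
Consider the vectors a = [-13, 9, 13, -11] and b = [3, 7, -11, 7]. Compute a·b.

a · b = (-13)·3 + 9·7 + 13·(-11) + (-11)·7 = -39 + 63 - 143 - 77 = -196

-196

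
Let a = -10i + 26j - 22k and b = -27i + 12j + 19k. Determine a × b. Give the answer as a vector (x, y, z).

(758, 784, 582)

i: 26·19 - (-22)·12 = 494 - (-264) = 758
j: (-22)·(-27) - (-10)·19 = 594 - (-190) = 784
k: (-10)·12 - 26·(-27) = -120 - (-702) = 582
a × b = (758, 784, 582)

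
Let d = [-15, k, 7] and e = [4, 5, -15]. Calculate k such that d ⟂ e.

33

d · e = (-15)·4 + k·5 + 7·(-15) = -165 + 5k
Set equal to 0: 5k = 165, so k = 33.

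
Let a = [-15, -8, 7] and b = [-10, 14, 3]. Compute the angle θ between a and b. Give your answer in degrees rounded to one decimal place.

79.4

a · b = (-15)·(-10) + (-8)·14 + 7·3 = 150 - 112 + 21 = 59
|a|² = 225 + 64 + 49 = 338,  |a| = √338 ≈ 18.384776
|b|² = 100 + 196 + 9 = 305,  |b| = √305 ≈ 17.464249
cos θ = 59 / (18.384776 · 17.464249) ≈ 0.18376
θ = arccos(0.18376) ≈ 79.4°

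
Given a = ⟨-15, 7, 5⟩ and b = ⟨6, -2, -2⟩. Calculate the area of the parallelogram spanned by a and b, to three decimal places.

i: 7·(-2) - 5·(-2) = -14 - (-10) = -4
j: 5·6 - (-15)·(-2) = 30 - 30 = 0
k: (-15)·(-2) - 7·6 = 30 - 42 = -12
a × b = (-4, 0, -12)
|a × b| = √((-4)² + 0² + (-12)²) = √160 ≈ 12.6491

12.649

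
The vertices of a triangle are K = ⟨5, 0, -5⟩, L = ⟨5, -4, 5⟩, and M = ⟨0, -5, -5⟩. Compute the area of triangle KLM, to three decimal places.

36.742

KL = (0, -4, 10),  KM = (-5, -5, 0)
i: (-4)·0 - 10·(-5) = 0 - (-50) = 50
j: 10·(-5) - 0·0 = -50 - 0 = -50
k: 0·(-5) - (-4)·(-5) = 0 - 20 = -20
KL × KM = (50, -50, -20)
|KL × KM| = √5400 ≈ 73.4847
area = ½ · 73.4847 ≈ 36.742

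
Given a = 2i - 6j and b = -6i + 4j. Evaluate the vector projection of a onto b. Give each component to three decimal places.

a · b = 2·(-6) + (-6)·4 = -12 - 24 = -36
|b|² = 36 + 16 = 52
proj_b a = (-36/52) · (-6, 4) ≈ (4.154, -2.769)

(4.154, -2.769)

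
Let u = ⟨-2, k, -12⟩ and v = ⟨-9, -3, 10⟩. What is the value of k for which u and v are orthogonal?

-34

u · v = (-2)·(-9) + k·(-3) + (-12)·10 = -102 - 3k
Set equal to 0: -3k = 102, so k = -34.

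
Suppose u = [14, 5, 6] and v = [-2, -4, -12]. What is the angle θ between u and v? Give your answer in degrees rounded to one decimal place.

u · v = 14·(-2) + 5·(-4) + 6·(-12) = -28 - 20 - 72 = -120
|u|² = 196 + 25 + 36 = 257,  |u| = √257 ≈ 16.031220
|v|² = 4 + 16 + 144 = 164,  |v| = √164 ≈ 12.806248
cos θ = -120 / (16.031220 · 12.806248) ≈ -0.58451
θ = arccos(-0.58451) ≈ 125.8°

125.8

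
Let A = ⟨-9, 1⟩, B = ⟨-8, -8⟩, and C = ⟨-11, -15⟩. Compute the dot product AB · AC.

AB = B − A = (1, -9)
AC = C − A = (-2, -16)
AB · AC = 1·(-2) + (-9)·(-16) = -2 + 144 = 142

142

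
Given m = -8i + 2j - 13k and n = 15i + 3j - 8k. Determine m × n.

i: 2·(-8) - (-13)·3 = -16 - (-39) = 23
j: (-13)·15 - (-8)·(-8) = -195 - 64 = -259
k: (-8)·3 - 2·15 = -24 - 30 = -54
m × n = (23, -259, -54)

(23, -259, -54)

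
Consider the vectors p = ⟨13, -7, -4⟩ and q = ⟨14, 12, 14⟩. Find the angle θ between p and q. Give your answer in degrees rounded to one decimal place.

83.2

p · q = 13·14 + (-7)·12 + (-4)·14 = 182 - 84 - 56 = 42
|p|² = 169 + 49 + 16 = 234,  |p| = √234 ≈ 15.297059
|q|² = 196 + 144 + 196 = 536,  |q| = √536 ≈ 23.151674
cos θ = 42 / (15.297059 · 23.151674) ≈ 0.11859
θ = arccos(0.11859) ≈ 83.2°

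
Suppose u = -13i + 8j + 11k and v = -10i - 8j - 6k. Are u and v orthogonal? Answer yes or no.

u · v = (-13)·(-10) + 8·(-8) + 11·(-6) = 130 - 64 - 66 = 0
Zero, so the vectors are orthogonal.

yes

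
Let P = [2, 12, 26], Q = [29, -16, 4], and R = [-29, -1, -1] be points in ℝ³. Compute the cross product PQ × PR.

PQ = (27, -28, -22)
PR = (-31, -13, -27)
i: (-28)·(-27) - (-22)·(-13) = 756 - 286 = 470
j: (-22)·(-31) - 27·(-27) = 682 - (-729) = 1411
k: 27·(-13) - (-28)·(-31) = -351 - 868 = -1219
PQ × PR = (470, 1411, -1219)

(470, 1411, -1219)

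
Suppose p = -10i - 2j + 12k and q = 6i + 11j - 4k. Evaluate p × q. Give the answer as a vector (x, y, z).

(-124, 32, -98)

i: (-2)·(-4) - 12·11 = 8 - 132 = -124
j: 12·6 - (-10)·(-4) = 72 - 40 = 32
k: (-10)·11 - (-2)·6 = -110 - (-12) = -98
p × q = (-124, 32, -98)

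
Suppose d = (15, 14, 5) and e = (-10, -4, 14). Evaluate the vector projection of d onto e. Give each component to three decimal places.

(4.359, 1.744, -6.103)

d · e = 15·(-10) + 14·(-4) + 5·14 = -150 - 56 + 70 = -136
|e|² = 100 + 16 + 196 = 312
proj_e d = (-136/312) · (-10, -4, 14) ≈ (4.359, 1.744, -6.103)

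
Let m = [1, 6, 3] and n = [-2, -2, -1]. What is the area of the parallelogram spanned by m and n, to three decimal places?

11.180

i: 6·(-1) - 3·(-2) = -6 - (-6) = 0
j: 3·(-2) - 1·(-1) = -6 - (-1) = -5
k: 1·(-2) - 6·(-2) = -2 - (-12) = 10
m × n = (0, -5, 10)
|m × n| = √(0² + (-5)² + 10²) = √125 ≈ 11.1803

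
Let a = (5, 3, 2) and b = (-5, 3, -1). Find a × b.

i: 3·(-1) - 2·3 = -3 - 6 = -9
j: 2·(-5) - 5·(-1) = -10 - (-5) = -5
k: 5·3 - 3·(-5) = 15 - (-15) = 30
a × b = (-9, -5, 30)

(-9, -5, 30)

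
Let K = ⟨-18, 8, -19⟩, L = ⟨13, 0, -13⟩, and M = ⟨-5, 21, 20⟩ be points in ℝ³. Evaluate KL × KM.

KL = (31, -8, 6)
KM = (13, 13, 39)
i: (-8)·39 - 6·13 = -312 - 78 = -390
j: 6·13 - 31·39 = 78 - 1209 = -1131
k: 31·13 - (-8)·13 = 403 - (-104) = 507
KL × KM = (-390, -1131, 507)

(-390, -1131, 507)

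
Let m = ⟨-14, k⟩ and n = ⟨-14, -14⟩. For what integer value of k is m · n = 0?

m · n = (-14)·(-14) + k·(-14) = 196 - 14k
Set equal to 0: -14k = -196, so k = 14.

14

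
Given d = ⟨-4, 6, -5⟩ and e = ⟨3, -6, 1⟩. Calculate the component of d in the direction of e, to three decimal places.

-7.814

d · e = (-4)·3 + 6·(-6) + (-5)·1 = -12 - 36 - 5 = -53
|e| = √(9 + 36 + 1) = √46 ≈ 6.7823
comp_e d = -53 / √46 ≈ -7.814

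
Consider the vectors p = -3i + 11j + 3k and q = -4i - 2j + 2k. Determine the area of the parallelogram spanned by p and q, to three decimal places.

57.619

i: 11·2 - 3·(-2) = 22 - (-6) = 28
j: 3·(-4) - (-3)·2 = -12 - (-6) = -6
k: (-3)·(-2) - 11·(-4) = 6 - (-44) = 50
p × q = (28, -6, 50)
|p × q| = √(28² + (-6)² + 50²) = √3320 ≈ 57.6194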